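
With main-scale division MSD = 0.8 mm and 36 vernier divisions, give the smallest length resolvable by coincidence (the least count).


LC = MSD / n_div
= 0.8 / 36
= 0.0222

0.0222


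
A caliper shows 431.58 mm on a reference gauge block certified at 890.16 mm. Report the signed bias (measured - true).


Systematic error = measured - true
= 431.58 - 890.16
= -458.5800

-458.5800


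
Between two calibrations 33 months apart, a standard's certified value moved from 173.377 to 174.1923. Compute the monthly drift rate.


rate = (v2 - v1) / months
= (174.1923 - 173.377) / 33
= 0.8153 / 33
= 0.0247

0.0247


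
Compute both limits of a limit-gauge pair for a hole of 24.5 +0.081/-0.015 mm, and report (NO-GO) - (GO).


GO = nominal - lower_tol (smallest hole = maximum material condition)
GO = 24.5 - 0.015 = 24.485
NO-GO = nominal + upper_tol (largest hole = least material condition)
NO-GO = 24.5 + 0.081 = 24.581
spread = NO-GO - GO = 24.581 - 24.485 = 0.0960

0.0960


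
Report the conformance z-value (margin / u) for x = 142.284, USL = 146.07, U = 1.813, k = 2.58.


u = U / k = 1.813 / 2.58 = 0.70271318
margin = |USL - x| = |146.07 - 142.284| = 3.786
z = margin / u = 3.786 / 0.70271318
z = 5.3877

5.3877


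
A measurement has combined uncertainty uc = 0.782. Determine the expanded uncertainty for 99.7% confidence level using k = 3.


U = k * uc
U = 3 * 0.782
U = 2.3460

2.3460


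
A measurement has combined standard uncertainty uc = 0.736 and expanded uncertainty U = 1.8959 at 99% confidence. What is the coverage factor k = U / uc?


k = U / uc
k = 1.8959 / 0.736
k = 2.576

2.576


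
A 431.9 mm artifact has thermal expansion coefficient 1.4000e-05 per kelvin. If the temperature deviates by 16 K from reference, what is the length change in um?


dL = L * alpha * dT
= 431.9 * 1.4000e-05 * 16
= 0.0967456 mm
dL_um = 0.0967456 * 1000 = 96.7456 um

96.7456


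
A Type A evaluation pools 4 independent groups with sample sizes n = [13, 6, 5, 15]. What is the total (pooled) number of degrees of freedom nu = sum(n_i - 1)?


nu = sum_i (n_i - 1)
nu = ((13 - 1) + (6 - 1) + (5 - 1) + (15 - 1))
nu = 12 + 5 + 4 + 14
nu = 35

35


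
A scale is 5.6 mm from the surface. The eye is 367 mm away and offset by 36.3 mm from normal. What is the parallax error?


error = h * offset / d
= 5.6 * 36.3 / 367
= 0.5539

0.5539


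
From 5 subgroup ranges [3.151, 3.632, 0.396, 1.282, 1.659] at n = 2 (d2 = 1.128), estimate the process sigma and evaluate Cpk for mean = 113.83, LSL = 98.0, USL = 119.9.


R_bar = (3.151 + 3.632 + 0.396 + 1.282 + 1.659) / 5 = 2.024
sigma = R_bar / d2 = 2.024 / 1.128 = 1.7943262
Cp = (USL - LSL)/(6*sigma) = (119.9 - 98.0)/(6*1.7943262) = 2.0342
Cpu = (119.9 - 113.83)/(3*1.7943262) = 1.1276
Cpl = (113.83 - 98.0)/(3*1.7943262) = 2.9408
Cpk = min(Cpu, Cpl) = 1.1276

1.1276


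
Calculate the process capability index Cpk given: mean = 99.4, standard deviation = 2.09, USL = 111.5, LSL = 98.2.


Cpu = (USL - mean) / (3*sigma) = (111.5 - 99.4) / (3*2.09) = 1.9298
Cpl = (mean - LSL) / (3*sigma) = (99.4 - 98.2) / (3*2.09) = 0.1914
Cpk = min(Cpu, Cpl) = 0.1914

0.1914


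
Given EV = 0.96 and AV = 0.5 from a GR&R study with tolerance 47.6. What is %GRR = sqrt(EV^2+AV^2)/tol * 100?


GRR = sqrt(EV^2 + AV^2) = sqrt(0.96^2 + 0.5^2) = 1.0824047
%GRR = GRR / tol * 100 = 1.0824047 / 47.6 * 100
%GRR = 2.2740

2.2740


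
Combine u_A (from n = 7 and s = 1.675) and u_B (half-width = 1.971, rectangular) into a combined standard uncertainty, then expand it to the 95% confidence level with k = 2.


u_A = s / sqrt(n) = 1.675 / sqrt(7) = 0.63309049
u_B = half_width / sqrt(3) = 1.971 / sqrt(3) = 1.1379574
uc = sqrt(u_A^2 + u_B^2) = sqrt(0.63309049^2 + 1.1379574^2) = 1.3022099
U = k * uc = 2 * 1.3022099
U = 2.6044

2.6044


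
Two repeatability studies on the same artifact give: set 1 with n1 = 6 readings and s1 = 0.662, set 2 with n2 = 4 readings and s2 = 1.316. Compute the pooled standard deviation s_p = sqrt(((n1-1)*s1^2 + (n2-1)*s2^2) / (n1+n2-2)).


s_p = sqrt(((n1-1)*s1^2 + (n2-1)*s2^2) / (n1+n2-2))
numerator = (6-1)*0.662^2 + (4-1)*1.316^2 = 2.19122 + 5.195568 = 7.386788
denominator = 6 + 4 - 2 = 8
s_p^2 = 7.386788 / 8 = 0.9233485
s_p = sqrt(0.9233485) = 0.9609

0.9609


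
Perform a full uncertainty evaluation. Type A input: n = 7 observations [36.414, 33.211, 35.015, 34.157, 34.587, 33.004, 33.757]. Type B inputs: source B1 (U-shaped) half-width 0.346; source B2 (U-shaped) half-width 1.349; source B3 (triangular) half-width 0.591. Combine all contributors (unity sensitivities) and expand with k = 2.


mean = (36.414 + 33.211 + 35.015 + 34.157 + 34.587 + 33.004 + 33.757) / 7 = 34.30642857
s = sqrt(sum((x - mean)^2)/(n-1)) = 1.172116
u_A = s / sqrt(n) = 1.172116 / sqrt(7) = 0.44301821
u_B1 = 0.346 / sqrt(2) = 0.24465895
u_B2 = 1.349 / sqrt(2) = 0.95388705
u_B3 = 0.591 / sqrt(6) = 0.24127474
uc = sqrt(0.44301821^2 + 0.24465895^2 + 0.95388705^2 + 0.24127474^2) = 1.1064525
U = k * uc = 2 * 1.1064525
U = 2.2129

2.2129


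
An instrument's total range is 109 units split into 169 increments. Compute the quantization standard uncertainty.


resolution = range / divisions
resolution = 109 / 169 = 0.64497041
u_res = resolution / (2*sqrt(3))
u_res = 0.64497041 / 3.4641016
u_res = 0.1862

0.1862


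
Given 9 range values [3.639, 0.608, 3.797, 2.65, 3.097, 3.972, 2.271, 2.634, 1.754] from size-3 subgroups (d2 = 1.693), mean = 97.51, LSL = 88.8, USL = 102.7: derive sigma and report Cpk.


R_bar = (3.639 + 0.608 + 3.797 + 2.65 + 3.097 + 3.972 + 2.271 + 2.634 + 1.754) / 9 = 2.7135556
sigma = R_bar / d2 = 2.7135556 / 1.693 = 1.602809
Cp = (USL - LSL)/(6*sigma) = (102.7 - 88.8)/(6*1.602809) = 1.4454
Cpu = (102.7 - 97.51)/(3*1.602809) = 1.0794
Cpl = (97.51 - 88.8)/(3*1.602809) = 1.8114
Cpk = min(Cpu, Cpl) = 1.0794

1.0794


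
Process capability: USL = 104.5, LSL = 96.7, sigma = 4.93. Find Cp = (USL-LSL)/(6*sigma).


Cp = (USL - LSL) / (6 * sigma)
= (104.5 - 96.7) / (6 * 4.93)
= 7.8000 / 29.5800
= 0.2637

0.2637


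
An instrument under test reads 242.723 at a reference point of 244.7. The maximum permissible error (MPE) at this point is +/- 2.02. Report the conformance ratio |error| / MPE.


e = indication - reference = 242.723 - 244.7 = -1.9770
|e| = 1.9770
ratio = |e| / MPE = 1.9770 / 2.02
ratio = 0.9787

0.9787


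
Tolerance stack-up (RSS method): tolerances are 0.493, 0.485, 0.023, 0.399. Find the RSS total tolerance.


RSS = sqrt(0.493^2 + 0.485^2 + 0.023^2 + 0.399^2)
= sqrt(0.638004)
= 0.7988

0.7988


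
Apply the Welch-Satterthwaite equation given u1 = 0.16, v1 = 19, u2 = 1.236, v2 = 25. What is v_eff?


uc = sqrt(u1^2 + u2^2) = sqrt(0.16^2 + 1.236^2) = 1.246313
v_eff = uc^4 / (u1^4/v1 + u2^4/v2)
= 1.246313^4 / (0.16^4/19 + 1.236^4/25)
= 2.4127288 / 0.093388695
v_eff = 25.8353

25.8353


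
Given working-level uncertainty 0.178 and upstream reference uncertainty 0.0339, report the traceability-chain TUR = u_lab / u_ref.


TUR = u_lab / u_ref
= 0.178 / 0.0339
= 5.2507

5.2507


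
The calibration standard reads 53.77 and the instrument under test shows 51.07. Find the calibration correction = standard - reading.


Correction = standard - reading
= 53.77 - 51.07
= 2.7000

2.7000


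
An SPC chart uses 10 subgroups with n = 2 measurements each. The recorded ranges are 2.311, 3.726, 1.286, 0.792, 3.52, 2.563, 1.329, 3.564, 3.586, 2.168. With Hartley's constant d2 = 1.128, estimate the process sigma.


R_bar = (2.311 + 3.726 + 1.286 + 0.792 + 3.52 + 2.563 + 1.329 + 3.564 + 3.586 + 2.168) / 10
R_bar = 24.845 / 10 = 2.4845
sigma_hat = R_bar / d2 = 2.4845 / 1.128 = 2.2026

2.2026


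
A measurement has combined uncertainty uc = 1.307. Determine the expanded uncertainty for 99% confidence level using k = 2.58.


U = k * uc
U = 2.58 * 1.307
U = 3.3721

3.3721


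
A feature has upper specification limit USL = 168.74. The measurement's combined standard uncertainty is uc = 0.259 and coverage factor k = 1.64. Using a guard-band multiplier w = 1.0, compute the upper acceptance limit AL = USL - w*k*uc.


U = k * uc = 1.64 * 0.259 = 0.42476
guard band g = w * U = 1.0 * 0.42476 = 0.42476
AL = USL - g = 168.74 - 0.42476
AL = 168.3152

168.3152


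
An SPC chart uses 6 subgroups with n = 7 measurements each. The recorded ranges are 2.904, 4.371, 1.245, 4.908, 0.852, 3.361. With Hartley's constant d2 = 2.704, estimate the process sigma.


R_bar = (2.904 + 4.371 + 1.245 + 4.908 + 0.852 + 3.361) / 6
R_bar = 17.641 / 6 = 2.9401667
sigma_hat = R_bar / d2 = 2.9401667 / 2.704 = 1.0873

1.0873


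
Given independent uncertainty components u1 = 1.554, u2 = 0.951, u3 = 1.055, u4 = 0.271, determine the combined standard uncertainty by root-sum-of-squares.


uc = sqrt(1.554^2 + 0.951^2 + 1.055^2 + 0.271^2)
uc = sqrt(4.505783)
uc = 2.1227

2.1227


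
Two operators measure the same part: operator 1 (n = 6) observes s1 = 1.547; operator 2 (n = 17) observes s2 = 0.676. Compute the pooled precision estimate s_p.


s_p = sqrt(((n1-1)*s1^2 + (n2-1)*s2^2) / (n1+n2-2))
numerator = (6-1)*1.547^2 + (17-1)*0.676^2 = 11.966045 + 7.311616 = 19.277661
denominator = 6 + 17 - 2 = 21
s_p^2 = 19.277661 / 21 = 0.91798386
s_p = sqrt(0.91798386) = 0.9581

0.9581


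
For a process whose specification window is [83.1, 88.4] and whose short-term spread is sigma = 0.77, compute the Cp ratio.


Cp = (USL - LSL) / (6 * sigma)
= (88.4 - 83.1) / (6 * 0.77)
= 5.3000 / 4.6200
= 1.1472

1.1472


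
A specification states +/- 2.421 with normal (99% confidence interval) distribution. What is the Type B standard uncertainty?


u_B = half_width / 2.576
u_B = 2.421 / 2.576
u_B = 0.9398

0.9398


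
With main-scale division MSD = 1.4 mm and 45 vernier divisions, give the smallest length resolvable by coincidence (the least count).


LC = MSD / n_div
= 1.4 / 45
= 0.0311

0.0311


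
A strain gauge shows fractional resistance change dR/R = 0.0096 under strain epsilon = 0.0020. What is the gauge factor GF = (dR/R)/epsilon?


GF = (dR/R) / epsilon
= 0.0096 / 0.0020
= 4.8000

4.8000


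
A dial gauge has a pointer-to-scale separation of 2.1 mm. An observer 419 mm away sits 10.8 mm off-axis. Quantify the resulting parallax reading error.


error = h * offset / d
= 2.1 * 10.8 / 419
= 0.0541

0.0541


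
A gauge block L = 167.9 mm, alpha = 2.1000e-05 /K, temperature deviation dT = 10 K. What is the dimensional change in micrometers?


dL = L * alpha * dT
= 167.9 * 2.1000e-05 * 10
= 0.0352590 mm
dL_um = 0.0352590 * 1000 = 35.2590 um

35.2590


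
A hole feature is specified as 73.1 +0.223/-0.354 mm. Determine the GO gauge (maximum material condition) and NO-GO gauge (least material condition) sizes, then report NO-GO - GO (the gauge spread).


GO = nominal - lower_tol (smallest hole = maximum material condition)
GO = 73.1 - 0.354 = 72.746
NO-GO = nominal + upper_tol (largest hole = least material condition)
NO-GO = 73.1 + 0.223 = 73.323
spread = NO-GO - GO = 73.323 - 72.746 = 0.5770

0.5770


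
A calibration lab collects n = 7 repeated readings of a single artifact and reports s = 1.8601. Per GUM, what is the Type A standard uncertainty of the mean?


u_A = s / sqrt(n)
u_A = 1.8601 / sqrt(7)
u_A = 1.8601 / 2.6457513
u_A = 0.7031

0.7031


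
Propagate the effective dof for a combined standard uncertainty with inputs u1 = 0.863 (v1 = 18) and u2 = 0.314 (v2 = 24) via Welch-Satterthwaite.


uc = sqrt(u1^2 + u2^2) = sqrt(0.863^2 + 0.314^2) = 0.91834906
v_eff = uc^4 / (u1^4/v1 + u2^4/v2)
= 0.91834906^4 / (0.863^4/18 + 0.314^4/24)
= 0.71126452 / 0.031220652
v_eff = 22.7819

22.7819


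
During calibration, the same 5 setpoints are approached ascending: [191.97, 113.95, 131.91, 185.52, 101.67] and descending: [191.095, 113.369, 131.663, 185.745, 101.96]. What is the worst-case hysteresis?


|191.97 - 191.095| = 0.8750
|113.95 - 113.369| = 0.5810
|131.91 - 131.663| = 0.2470
|185.52 - 185.745| = 0.2250
|101.67 - 101.96| = 0.2900
hysteresis = max(diffs) = 0.8750

0.8750


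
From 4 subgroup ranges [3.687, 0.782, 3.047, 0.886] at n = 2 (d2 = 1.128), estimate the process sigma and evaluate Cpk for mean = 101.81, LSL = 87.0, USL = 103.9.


R_bar = (3.687 + 0.782 + 3.047 + 0.886) / 4 = 2.1005
sigma = R_bar / d2 = 2.1005 / 1.128 = 1.8621454
Cp = (USL - LSL)/(6*sigma) = (103.9 - 87.0)/(6*1.8621454) = 1.5126
Cpu = (103.9 - 101.81)/(3*1.8621454) = 0.3741
Cpl = (101.81 - 87.0)/(3*1.8621454) = 2.6511
Cpk = min(Cpu, Cpl) = 0.3741

0.3741


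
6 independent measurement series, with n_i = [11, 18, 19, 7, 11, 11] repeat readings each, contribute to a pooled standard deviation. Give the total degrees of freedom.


nu = sum_i (n_i - 1)
nu = ((11 - 1) + (18 - 1) + (19 - 1) + (7 - 1) + (11 - 1) + (11 - 1))
nu = 10 + 17 + 18 + 6 + 10 + 10
nu = 71

71


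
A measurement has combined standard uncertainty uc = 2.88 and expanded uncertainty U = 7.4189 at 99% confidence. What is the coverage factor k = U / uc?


k = U / uc
k = 7.4189 / 2.88
k = 2.576

2.576


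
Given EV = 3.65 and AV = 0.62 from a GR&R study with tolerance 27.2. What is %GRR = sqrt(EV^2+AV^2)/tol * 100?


GRR = sqrt(EV^2 + AV^2) = sqrt(3.65^2 + 0.62^2) = 3.7022831
%GRR = GRR / tol * 100 = 3.7022831 / 27.2 * 100
%GRR = 13.6113

13.6113


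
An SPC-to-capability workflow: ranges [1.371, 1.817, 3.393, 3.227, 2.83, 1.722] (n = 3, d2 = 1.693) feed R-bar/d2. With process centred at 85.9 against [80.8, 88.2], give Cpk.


R_bar = (1.371 + 1.817 + 3.393 + 3.227 + 2.83 + 1.722) / 6 = 2.3933333
sigma = R_bar / d2 = 2.3933333 / 1.693 = 1.4136641
Cp = (USL - LSL)/(6*sigma) = (88.2 - 80.8)/(6*1.4136641) = 0.8724
Cpu = (88.2 - 85.9)/(3*1.4136641) = 0.5423
Cpl = (85.9 - 80.8)/(3*1.4136641) = 1.2025
Cpk = min(Cpu, Cpl) = 0.5423

0.5423


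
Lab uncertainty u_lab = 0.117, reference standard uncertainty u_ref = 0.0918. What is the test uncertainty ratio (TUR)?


TUR = u_lab / u_ref
= 0.117 / 0.0918
= 1.2745

1.2745


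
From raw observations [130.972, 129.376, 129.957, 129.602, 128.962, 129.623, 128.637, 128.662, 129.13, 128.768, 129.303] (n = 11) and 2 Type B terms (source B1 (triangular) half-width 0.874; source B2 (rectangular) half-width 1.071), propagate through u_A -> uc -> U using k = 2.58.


mean = (130.972 + 129.376 + 129.957 + 129.602 + 128.962 + 129.623 + 128.637 + 128.662 + 129.13 + 128.768 + 129.303) / 11 = 129.3629091
s = sqrt(sum((x - mean)^2)/(n-1)) = 0.68248069
u_A = s / sqrt(n) = 0.68248069 / sqrt(11) = 0.20577567
u_B1 = 0.874 / sqrt(6) = 0.35680901
u_B2 = 1.071 / sqrt(3) = 0.61834214
uc = sqrt(0.20577567^2 + 0.35680901^2 + 0.61834214^2) = 0.74296924
U = k * uc = 2.58 * 0.74296924
U = 1.9169

1.9169


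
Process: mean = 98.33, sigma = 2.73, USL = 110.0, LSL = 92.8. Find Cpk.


Cpu = (USL - mean) / (3*sigma) = (110.0 - 98.33) / (3*2.73) = 1.4249
Cpl = (mean - LSL) / (3*sigma) = (98.33 - 92.8) / (3*2.73) = 0.6752
Cpk = min(Cpu, Cpl) = 0.6752

0.6752


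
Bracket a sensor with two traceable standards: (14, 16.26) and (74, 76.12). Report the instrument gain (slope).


slope = (y2 - y1) / (x2 - x1)
= (76.12 - 16.26) / (74 - 14)
= 59.8600 / 60
= 0.9977

0.9977


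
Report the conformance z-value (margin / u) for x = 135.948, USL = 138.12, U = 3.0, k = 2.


u = U / k = 3.0 / 2 = 1.5
margin = |USL - x| = |138.12 - 135.948| = 2.172
z = margin / u = 2.172 / 1.5
z = 1.4480

1.4480


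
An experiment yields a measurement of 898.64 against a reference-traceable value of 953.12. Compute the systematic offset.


Systematic error = measured - true
= 898.64 - 953.12
= -54.4800

-54.4800


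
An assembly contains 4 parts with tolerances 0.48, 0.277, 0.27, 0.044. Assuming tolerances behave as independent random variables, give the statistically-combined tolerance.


RSS = sqrt(0.48^2 + 0.277^2 + 0.27^2 + 0.044^2)
= sqrt(0.381965)
= 0.6180

0.6180


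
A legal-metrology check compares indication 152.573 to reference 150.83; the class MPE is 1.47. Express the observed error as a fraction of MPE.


e = indication - reference = 152.573 - 150.83 = 1.7430
|e| = 1.7430
ratio = |e| / MPE = 1.7430 / 1.47
ratio = 1.1857

1.1857


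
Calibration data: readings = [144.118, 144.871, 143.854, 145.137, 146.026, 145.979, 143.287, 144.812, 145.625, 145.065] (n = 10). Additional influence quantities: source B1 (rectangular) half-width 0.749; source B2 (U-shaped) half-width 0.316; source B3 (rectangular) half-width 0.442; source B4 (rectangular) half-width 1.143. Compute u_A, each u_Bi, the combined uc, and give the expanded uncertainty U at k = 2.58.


mean = (144.118 + 144.871 + 143.854 + 145.137 + 146.026 + 145.979 + 143.287 + 144.812 + 145.625 + 145.065) / 10 = 144.8774
s = sqrt(sum((x - mean)^2)/(n-1)) = 0.90382043
u_A = s / sqrt(n) = 0.90382043 / sqrt(10) = 0.28581312
u_B1 = 0.749 / sqrt(3) = 0.43243535
u_B2 = 0.316 / sqrt(2) = 0.22344574
u_B3 = 0.442 / sqrt(3) = 0.25518882
u_B4 = 1.143 / sqrt(3) = 0.65991136
uc = sqrt(0.28581312^2 + 0.43243535^2 + 0.22344574^2 + 0.25518882^2 + 0.65991136^2) = 0.90510873
U = k * uc = 2.58 * 0.90510873
U = 2.3352

2.3352


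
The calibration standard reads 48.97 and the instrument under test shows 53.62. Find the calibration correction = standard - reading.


Correction = standard - reading
= 48.97 - 53.62
= -4.6500

-4.6500


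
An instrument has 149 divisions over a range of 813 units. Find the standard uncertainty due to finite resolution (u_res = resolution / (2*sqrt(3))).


resolution = range / divisions
resolution = 813 / 149 = 5.4563758
u_res = resolution / (2*sqrt(3))
u_res = 5.4563758 / 3.4641016
u_res = 1.5751

1.5751


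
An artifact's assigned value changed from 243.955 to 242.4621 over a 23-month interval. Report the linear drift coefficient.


rate = (v2 - v1) / months
= (242.4621 - 243.955) / 23
= -1.4929 / 23
= -0.0649

-0.0649


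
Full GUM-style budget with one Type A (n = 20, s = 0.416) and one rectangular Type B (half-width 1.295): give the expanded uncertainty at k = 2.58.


u_A = s / sqrt(n) = 0.416 / sqrt(20) = 0.093020428
u_B = half_width / sqrt(3) = 1.295 / sqrt(3) = 0.7476686
uc = sqrt(u_A^2 + u_B^2) = sqrt(0.093020428^2 + 0.7476686^2) = 0.7534329
U = k * uc = 2.58 * 0.7534329
U = 1.9439

1.9439


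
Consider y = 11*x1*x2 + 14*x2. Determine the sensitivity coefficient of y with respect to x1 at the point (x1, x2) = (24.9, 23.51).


y = 11*x1*x2 + 14*x2
dy/dx1 = 11*x2
Evaluate at x2 = 23.51: c1 = 11 * 23.51
c1 = 258.6100

258.6100


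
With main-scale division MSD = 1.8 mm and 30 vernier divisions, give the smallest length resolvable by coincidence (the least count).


LC = MSD / n_div
= 1.8 / 30
= 0.0600

0.0600


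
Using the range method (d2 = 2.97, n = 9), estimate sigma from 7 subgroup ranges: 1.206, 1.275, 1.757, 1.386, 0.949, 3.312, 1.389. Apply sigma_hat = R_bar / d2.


R_bar = (1.206 + 1.275 + 1.757 + 1.386 + 0.949 + 3.312 + 1.389) / 7
R_bar = 11.274 / 7 = 1.6105714
sigma_hat = R_bar / d2 = 1.6105714 / 2.97 = 0.5423

0.5423


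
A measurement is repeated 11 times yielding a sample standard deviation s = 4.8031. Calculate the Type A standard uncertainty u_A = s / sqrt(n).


u_A = s / sqrt(n)
u_A = 4.8031 / sqrt(11)
u_A = 4.8031 / 3.3166248
u_A = 1.4482

1.4482


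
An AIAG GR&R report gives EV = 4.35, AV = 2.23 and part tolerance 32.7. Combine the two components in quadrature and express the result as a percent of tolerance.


GRR = sqrt(EV^2 + AV^2) = sqrt(4.35^2 + 2.23^2) = 4.8882921
%GRR = GRR / tol * 100 = 4.8882921 / 32.7 * 100
%GRR = 14.9489

14.9489


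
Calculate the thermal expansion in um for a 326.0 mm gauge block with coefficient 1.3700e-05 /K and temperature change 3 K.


dL = L * alpha * dT
= 326.0 * 1.3700e-05 * 3
= 0.0133986 mm
dL_um = 0.0133986 * 1000 = 13.3986 um

13.3986


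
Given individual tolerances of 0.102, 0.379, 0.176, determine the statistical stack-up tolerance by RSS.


RSS = sqrt(0.102^2 + 0.379^2 + 0.176^2)
= sqrt(0.185021)
= 0.4301

0.4301


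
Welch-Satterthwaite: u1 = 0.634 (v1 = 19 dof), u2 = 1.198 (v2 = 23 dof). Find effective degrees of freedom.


uc = sqrt(u1^2 + u2^2) = sqrt(0.634^2 + 1.198^2) = 1.3554188
v_eff = uc^4 / (u1^4/v1 + u2^4/v2)
= 1.3554188^4 / (0.634^4/19 + 1.198^4/23)
= 3.3751573 / 0.098060591
v_eff = 34.4191

34.4191


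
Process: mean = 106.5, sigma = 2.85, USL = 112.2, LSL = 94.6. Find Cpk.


Cpu = (USL - mean) / (3*sigma) = (112.2 - 106.5) / (3*2.85) = 0.6667
Cpl = (mean - LSL) / (3*sigma) = (106.5 - 94.6) / (3*2.85) = 1.3918
Cpk = min(Cpu, Cpl) = 0.6667

0.6667


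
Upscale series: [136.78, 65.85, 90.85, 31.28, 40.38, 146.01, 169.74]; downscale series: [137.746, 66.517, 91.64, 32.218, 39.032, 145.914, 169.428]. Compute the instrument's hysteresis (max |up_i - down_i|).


|136.78 - 137.746| = 0.9660
|65.85 - 66.517| = 0.6670
|90.85 - 91.64| = 0.7900
|31.28 - 32.218| = 0.9380
|40.38 - 39.032| = 1.3480
|146.01 - 145.914| = 0.0960
|169.74 - 169.428| = 0.3120
hysteresis = max(diffs) = 1.3480

1.3480


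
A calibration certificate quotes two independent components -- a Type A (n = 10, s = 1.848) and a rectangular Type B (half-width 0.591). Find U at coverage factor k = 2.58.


u_A = s / sqrt(n) = 1.848 / sqrt(10) = 0.58438891
u_B = half_width / sqrt(3) = 0.591 / sqrt(3) = 0.34121401
uc = sqrt(u_A^2 + u_B^2) = sqrt(0.58438891^2 + 0.34121401^2) = 0.67671072
U = k * uc = 2.58 * 0.67671072
U = 1.7459

1.7459


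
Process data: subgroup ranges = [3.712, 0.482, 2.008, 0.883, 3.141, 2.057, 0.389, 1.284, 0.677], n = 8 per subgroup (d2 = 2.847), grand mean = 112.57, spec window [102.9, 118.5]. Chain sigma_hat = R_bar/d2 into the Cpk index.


R_bar = (3.712 + 0.482 + 2.008 + 0.883 + 3.141 + 2.057 + 0.389 + 1.284 + 0.677) / 9 = 1.6258889
sigma = R_bar / d2 = 1.6258889 / 2.847 = 0.57108848
Cp = (USL - LSL)/(6*sigma) = (118.5 - 102.9)/(6*0.57108848) = 4.5527
Cpu = (118.5 - 112.57)/(3*0.57108848) = 3.4612
Cpl = (112.57 - 102.9)/(3*0.57108848) = 5.6442
Cpk = min(Cpu, Cpl) = 3.4612

3.4612


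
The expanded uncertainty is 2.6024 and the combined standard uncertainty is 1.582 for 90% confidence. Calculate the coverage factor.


k = U / uc
k = 2.6024 / 1.582
k = 1.645

1.645


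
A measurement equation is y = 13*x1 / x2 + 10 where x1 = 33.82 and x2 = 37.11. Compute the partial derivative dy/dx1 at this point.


y = 13*x1 / x2 + 10
dy/dx1 = 13/x2
Evaluate at x2 = 37.11: c1 = 13 / 37.11
c1 = 0.3503

0.3503


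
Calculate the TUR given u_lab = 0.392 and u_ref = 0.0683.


TUR = u_lab / u_ref
= 0.392 / 0.0683
= 5.7394

5.7394


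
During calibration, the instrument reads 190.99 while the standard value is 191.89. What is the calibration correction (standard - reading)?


Correction = standard - reading
= 191.89 - 190.99
= 0.9000

0.9000


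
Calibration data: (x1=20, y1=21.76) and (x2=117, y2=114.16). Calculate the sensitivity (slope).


slope = (y2 - y1) / (x2 - x1)
= (114.16 - 21.76) / (117 - 20)
= 92.4000 / 97
= 0.9526

0.9526


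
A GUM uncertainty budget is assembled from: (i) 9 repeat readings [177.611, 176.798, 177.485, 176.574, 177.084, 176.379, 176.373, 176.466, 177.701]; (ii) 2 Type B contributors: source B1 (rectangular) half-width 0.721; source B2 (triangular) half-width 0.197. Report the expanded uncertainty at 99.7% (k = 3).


mean = (177.611 + 176.798 + 177.485 + 176.574 + 177.084 + 176.379 + 176.373 + 176.466 + 177.701) / 9 = 176.9412222
s = sqrt(sum((x - mean)^2)/(n-1)) = 0.54338241
u_A = s / sqrt(n) = 0.54338241 / sqrt(9) = 0.18112747
u_B1 = 0.721 / sqrt(3) = 0.41626954
u_B2 = 0.197 / sqrt(6) = 0.080424913
uc = sqrt(0.18112747^2 + 0.41626954^2 + 0.080424913^2) = 0.46103759
U = k * uc = 3 * 0.46103759
U = 1.3831

1.3831


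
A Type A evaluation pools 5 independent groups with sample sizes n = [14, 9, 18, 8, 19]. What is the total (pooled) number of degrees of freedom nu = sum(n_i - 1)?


nu = sum_i (n_i - 1)
nu = ((14 - 1) + (9 - 1) + (18 - 1) + (8 - 1) + (19 - 1))
nu = 13 + 8 + 17 + 7 + 18
nu = 63

63


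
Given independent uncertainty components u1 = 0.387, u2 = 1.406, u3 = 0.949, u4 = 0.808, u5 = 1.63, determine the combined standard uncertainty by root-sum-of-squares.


uc = sqrt(0.387^2 + 1.406^2 + 0.949^2 + 0.808^2 + 1.63^2)
uc = sqrt(6.33697)
uc = 2.5173

2.5173


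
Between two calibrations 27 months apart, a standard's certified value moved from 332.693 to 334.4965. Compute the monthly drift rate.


rate = (v2 - v1) / months
= (334.4965 - 332.693) / 27
= 1.8035 / 27
= 0.0668

0.0668


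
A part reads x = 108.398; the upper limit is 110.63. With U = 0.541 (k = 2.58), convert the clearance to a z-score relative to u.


u = U / k = 0.541 / 2.58 = 0.20968992
margin = |USL - x| = |110.63 - 108.398| = 2.232
z = margin / u = 2.232 / 0.20968992
z = 10.6443

10.6443


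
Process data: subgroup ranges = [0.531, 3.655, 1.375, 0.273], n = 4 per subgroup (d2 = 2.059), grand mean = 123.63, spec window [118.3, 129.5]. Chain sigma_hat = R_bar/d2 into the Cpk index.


R_bar = (0.531 + 3.655 + 1.375 + 0.273) / 4 = 1.4585
sigma = R_bar / d2 = 1.4585 / 2.059 = 0.70835357
Cp = (USL - LSL)/(6*sigma) = (129.5 - 118.3)/(6*0.70835357) = 2.6352
Cpu = (129.5 - 123.63)/(3*0.70835357) = 2.7623
Cpl = (123.63 - 118.3)/(3*0.70835357) = 2.5082
Cpk = min(Cpu, Cpl) = 2.5082

2.5082


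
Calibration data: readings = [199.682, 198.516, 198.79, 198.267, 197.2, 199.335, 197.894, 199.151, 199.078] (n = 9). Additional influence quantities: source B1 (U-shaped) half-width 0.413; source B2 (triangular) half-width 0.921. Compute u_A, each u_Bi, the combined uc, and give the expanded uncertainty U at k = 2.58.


mean = (199.682 + 198.516 + 198.79 + 198.267 + 197.2 + 199.335 + 197.894 + 199.151 + 199.078) / 9 = 198.657
s = sqrt(sum((x - mean)^2)/(n-1)) = 0.77671375
u_A = s / sqrt(n) = 0.77671375 / sqrt(9) = 0.25890458
u_B1 = 0.413 / sqrt(2) = 0.2920351
u_B2 = 0.921 / sqrt(6) = 0.37599668
uc = sqrt(0.25890458^2 + 0.2920351^2 + 0.37599668^2) = 0.54193135
U = k * uc = 2.58 * 0.54193135
U = 1.3982

1.3982


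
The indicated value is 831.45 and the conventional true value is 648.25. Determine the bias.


Systematic error = measured - true
= 831.45 - 648.25
= 183.2000

183.2000


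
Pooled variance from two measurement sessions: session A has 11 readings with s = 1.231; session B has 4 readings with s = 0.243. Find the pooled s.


s_p = sqrt(((n1-1)*s1^2 + (n2-1)*s2^2) / (n1+n2-2))
numerator = (11-1)*1.231^2 + (4-1)*0.243^2 = 15.15361 + 0.177147 = 15.330757
denominator = 11 + 4 - 2 = 13
s_p^2 = 15.330757 / 13 = 1.179289
s_p = sqrt(1.179289) = 1.0860

1.0860


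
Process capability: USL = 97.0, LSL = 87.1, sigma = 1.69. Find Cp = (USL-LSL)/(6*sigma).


Cp = (USL - LSL) / (6 * sigma)
= (97.0 - 87.1) / (6 * 1.69)
= 9.9000 / 10.1400
= 0.9763

0.9763


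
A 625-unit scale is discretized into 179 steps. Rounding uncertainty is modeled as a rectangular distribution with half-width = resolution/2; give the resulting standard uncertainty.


resolution = range / divisions
resolution = 625 / 179 = 3.4916201
u_res = resolution / (2*sqrt(3))
u_res = 3.4916201 / 3.4641016
u_res = 1.0079

1.0079


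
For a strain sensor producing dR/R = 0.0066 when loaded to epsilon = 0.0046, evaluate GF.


GF = (dR/R) / epsilon
= 0.0066 / 0.0046
= 1.4348

1.4348


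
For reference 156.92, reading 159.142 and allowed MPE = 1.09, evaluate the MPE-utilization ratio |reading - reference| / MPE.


e = indication - reference = 159.142 - 156.92 = 2.2220
|e| = 2.2220
ratio = |e| / MPE = 2.2220 / 1.09
ratio = 2.0385

2.0385


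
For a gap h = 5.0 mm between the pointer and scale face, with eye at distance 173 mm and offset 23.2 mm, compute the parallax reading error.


error = h * offset / d
= 5.0 * 23.2 / 173
= 0.6705

0.6705


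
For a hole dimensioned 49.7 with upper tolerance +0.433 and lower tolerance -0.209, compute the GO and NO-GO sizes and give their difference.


GO = nominal - lower_tol (smallest hole = maximum material condition)
GO = 49.7 - 0.209 = 49.491
NO-GO = nominal + upper_tol (largest hole = least material condition)
NO-GO = 49.7 + 0.433 = 50.133
spread = NO-GO - GO = 50.133 - 49.491 = 0.6420

0.6420


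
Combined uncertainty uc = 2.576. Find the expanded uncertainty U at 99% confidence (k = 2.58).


U = k * uc
U = 2.58 * 2.576
U = 6.6461

6.6461


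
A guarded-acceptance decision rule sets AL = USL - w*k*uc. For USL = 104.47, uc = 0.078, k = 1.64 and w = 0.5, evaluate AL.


U = k * uc = 1.64 * 0.078 = 0.12792
guard band g = w * U = 0.5 * 0.12792 = 0.06396
AL = USL - g = 104.47 - 0.06396
AL = 104.4060

104.4060


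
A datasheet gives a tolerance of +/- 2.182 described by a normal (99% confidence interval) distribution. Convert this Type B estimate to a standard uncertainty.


u_B = half_width / 2.576
u_B = 2.182 / 2.576
u_B = 0.8470

0.8470


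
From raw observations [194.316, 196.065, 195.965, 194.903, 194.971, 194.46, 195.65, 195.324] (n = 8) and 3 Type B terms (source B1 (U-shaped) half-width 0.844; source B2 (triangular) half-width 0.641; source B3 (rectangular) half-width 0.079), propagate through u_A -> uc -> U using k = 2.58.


mean = (194.316 + 196.065 + 195.965 + 194.903 + 194.971 + 194.46 + 195.65 + 195.324) / 8 = 195.20675
s = sqrt(sum((x - mean)^2)/(n-1)) = 0.65690481
u_A = s / sqrt(n) = 0.65690481 / sqrt(8) = 0.23225092
u_B1 = 0.844 / sqrt(2) = 0.59679812
u_B2 = 0.641 / sqrt(6) = 0.26168715
u_B3 = 0.079 / sqrt(3) = 0.045610671
uc = sqrt(0.23225092^2 + 0.59679812^2 + 0.26168715^2 + 0.045610671^2) = 0.69330295
U = k * uc = 2.58 * 0.69330295
U = 1.7887

1.7887


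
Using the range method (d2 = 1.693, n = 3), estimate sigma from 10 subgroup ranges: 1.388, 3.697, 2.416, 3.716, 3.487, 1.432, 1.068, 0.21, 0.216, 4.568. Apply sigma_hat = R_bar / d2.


R_bar = (1.388 + 3.697 + 2.416 + 3.716 + 3.487 + 1.432 + 1.068 + 0.21 + 0.216 + 4.568) / 10
R_bar = 22.198 / 10 = 2.2198
sigma_hat = R_bar / d2 = 2.2198 / 1.693 = 1.3112

1.3112


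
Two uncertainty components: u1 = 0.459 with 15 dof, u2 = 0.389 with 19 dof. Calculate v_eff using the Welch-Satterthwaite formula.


uc = sqrt(u1^2 + u2^2) = sqrt(0.459^2 + 0.389^2) = 0.60166602
v_eff = uc^4 / (u1^4/v1 + u2^4/v2)
= 0.60166602^4 / (0.459^4/15 + 0.389^4/19)
= 0.13104545 / 0.0041642592
v_eff = 31.4691

31.4691


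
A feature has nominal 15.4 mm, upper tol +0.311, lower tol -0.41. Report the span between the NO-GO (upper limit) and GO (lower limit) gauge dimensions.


GO = nominal - lower_tol (smallest hole = maximum material condition)
GO = 15.4 - 0.41 = 14.99
NO-GO = nominal + upper_tol (largest hole = least material condition)
NO-GO = 15.4 + 0.311 = 15.711
spread = NO-GO - GO = 15.711 - 14.99 = 0.7210

0.7210


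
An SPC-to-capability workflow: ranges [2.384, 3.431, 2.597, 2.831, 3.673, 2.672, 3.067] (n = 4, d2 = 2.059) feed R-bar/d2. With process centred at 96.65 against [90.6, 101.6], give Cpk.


R_bar = (2.384 + 3.431 + 2.597 + 2.831 + 3.673 + 2.672 + 3.067) / 7 = 2.9507143
sigma = R_bar / d2 = 2.9507143 / 2.059 = 1.4330813
Cp = (USL - LSL)/(6*sigma) = (101.6 - 90.6)/(6*1.4330813) = 1.2793
Cpu = (101.6 - 96.65)/(3*1.4330813) = 1.1514
Cpl = (96.65 - 90.6)/(3*1.4330813) = 1.4072
Cpk = min(Cpu, Cpl) = 1.1514

1.1514


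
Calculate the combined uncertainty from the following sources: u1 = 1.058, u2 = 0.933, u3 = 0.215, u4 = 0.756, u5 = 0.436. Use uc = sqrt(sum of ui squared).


uc = sqrt(1.058^2 + 0.933^2 + 0.215^2 + 0.756^2 + 0.436^2)
uc = sqrt(2.79771)
uc = 1.6726

1.6726


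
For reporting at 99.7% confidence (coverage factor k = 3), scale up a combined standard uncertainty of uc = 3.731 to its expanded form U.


U = k * uc
U = 3 * 3.731
U = 11.1930

11.1930


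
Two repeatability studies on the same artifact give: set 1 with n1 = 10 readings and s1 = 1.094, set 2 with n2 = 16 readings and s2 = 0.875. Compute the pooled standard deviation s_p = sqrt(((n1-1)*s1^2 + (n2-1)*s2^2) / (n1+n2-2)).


s_p = sqrt(((n1-1)*s1^2 + (n2-1)*s2^2) / (n1+n2-2))
numerator = (10-1)*1.094^2 + (16-1)*0.875^2 = 10.771524 + 11.484375 = 22.255899
denominator = 10 + 16 - 2 = 24
s_p^2 = 22.255899 / 24 = 0.92732912
s_p = sqrt(0.92732912) = 0.9630

0.9630


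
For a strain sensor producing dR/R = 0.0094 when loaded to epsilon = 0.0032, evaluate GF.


GF = (dR/R) / epsilon
= 0.0094 / 0.0032
= 2.9375

2.9375


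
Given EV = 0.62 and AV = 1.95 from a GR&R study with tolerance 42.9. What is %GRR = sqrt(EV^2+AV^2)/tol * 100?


GRR = sqrt(EV^2 + AV^2) = sqrt(0.62^2 + 1.95^2) = 2.0461916
%GRR = GRR / tol * 100 = 2.0461916 / 42.9 * 100
%GRR = 4.7697

4.7697


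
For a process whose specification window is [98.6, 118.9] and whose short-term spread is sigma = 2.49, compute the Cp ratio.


Cp = (USL - LSL) / (6 * sigma)
= (118.9 - 98.6) / (6 * 2.49)
= 20.3000 / 14.9400
= 1.3588

1.3588


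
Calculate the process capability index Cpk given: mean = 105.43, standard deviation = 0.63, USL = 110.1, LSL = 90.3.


Cpu = (USL - mean) / (3*sigma) = (110.1 - 105.43) / (3*0.63) = 2.4709
Cpl = (mean - LSL) / (3*sigma) = (105.43 - 90.3) / (3*0.63) = 8.0053
Cpk = min(Cpu, Cpl) = 2.4709

2.4709


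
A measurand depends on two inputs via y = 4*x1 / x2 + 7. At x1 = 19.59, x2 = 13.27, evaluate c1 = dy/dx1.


y = 4*x1 / x2 + 7
dy/dx1 = 4/x2
Evaluate at x2 = 13.27: c1 = 4 / 13.27
c1 = 0.3014

0.3014


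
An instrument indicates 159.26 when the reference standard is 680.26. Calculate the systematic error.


Systematic error = measured - true
= 159.26 - 680.26
= -521.0000

-521.0000


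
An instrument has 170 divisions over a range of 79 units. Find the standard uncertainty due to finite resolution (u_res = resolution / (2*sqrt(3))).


resolution = range / divisions
resolution = 79 / 170 = 0.46470588
u_res = resolution / (2*sqrt(3))
u_res = 0.46470588 / 3.4641016
u_res = 0.1341

0.1341


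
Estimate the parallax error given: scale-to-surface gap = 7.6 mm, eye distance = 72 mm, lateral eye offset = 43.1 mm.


error = h * offset / d
= 7.6 * 43.1 / 72
= 4.5494

4.5494


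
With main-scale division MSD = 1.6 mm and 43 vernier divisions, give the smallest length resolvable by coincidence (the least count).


LC = MSD / n_div
= 1.6 / 43
= 0.0372

0.0372


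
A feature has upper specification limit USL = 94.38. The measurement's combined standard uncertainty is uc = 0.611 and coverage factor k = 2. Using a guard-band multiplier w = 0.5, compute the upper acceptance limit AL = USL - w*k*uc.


U = k * uc = 2 * 0.611 = 1.222
guard band g = w * U = 0.5 * 1.222 = 0.611
AL = USL - g = 94.38 - 0.611
AL = 93.7690

93.7690


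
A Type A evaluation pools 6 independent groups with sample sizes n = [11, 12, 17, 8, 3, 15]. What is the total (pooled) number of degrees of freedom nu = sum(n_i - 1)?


nu = sum_i (n_i - 1)
nu = ((11 - 1) + (12 - 1) + (17 - 1) + (8 - 1) + (3 - 1) + (15 - 1))
nu = 10 + 11 + 16 + 7 + 2 + 14
nu = 60

60


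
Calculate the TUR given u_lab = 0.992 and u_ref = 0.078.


TUR = u_lab / u_ref
= 0.992 / 0.078
= 12.7179

12.7179


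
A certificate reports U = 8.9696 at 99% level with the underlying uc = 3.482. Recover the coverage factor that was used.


k = U / uc
k = 8.9696 / 3.482
k = 2.576

2.576


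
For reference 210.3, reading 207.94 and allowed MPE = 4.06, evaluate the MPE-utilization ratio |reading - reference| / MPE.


e = indication - reference = 207.94 - 210.3 = -2.3600
|e| = 2.3600
ratio = |e| / MPE = 2.3600 / 4.06
ratio = 0.5813

0.5813


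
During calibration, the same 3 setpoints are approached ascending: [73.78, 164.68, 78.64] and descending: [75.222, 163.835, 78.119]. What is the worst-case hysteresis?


|73.78 - 75.222| = 1.4420
|164.68 - 163.835| = 0.8450
|78.64 - 78.119| = 0.5210
hysteresis = max(diffs) = 1.4420

1.4420


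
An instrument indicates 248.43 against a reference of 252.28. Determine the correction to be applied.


Correction = standard - reading
= 252.28 - 248.43
= 3.8500

3.8500


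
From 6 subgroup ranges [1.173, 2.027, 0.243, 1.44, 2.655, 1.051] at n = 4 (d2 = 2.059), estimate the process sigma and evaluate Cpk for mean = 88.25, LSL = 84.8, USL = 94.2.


R_bar = (1.173 + 2.027 + 0.243 + 1.44 + 2.655 + 1.051) / 6 = 1.4315
sigma = R_bar / d2 = 1.4315 / 2.059 = 0.69524041
Cp = (USL - LSL)/(6*sigma) = (94.2 - 84.8)/(6*0.69524041) = 2.2534
Cpu = (94.2 - 88.25)/(3*0.69524041) = 2.8527
Cpl = (88.25 - 84.8)/(3*0.69524041) = 1.6541
Cpk = min(Cpu, Cpl) = 1.6541

1.6541


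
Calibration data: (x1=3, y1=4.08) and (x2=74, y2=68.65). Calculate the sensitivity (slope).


slope = (y2 - y1) / (x2 - x1)
= (68.65 - 4.08) / (74 - 3)
= 64.5700 / 71
= 0.9094

0.9094


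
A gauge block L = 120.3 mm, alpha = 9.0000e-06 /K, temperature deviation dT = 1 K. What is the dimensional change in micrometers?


dL = L * alpha * dT
= 120.3 * 9.0000e-06 * 1
= 0.0010827 mm
dL_um = 0.0010827 * 1000 = 1.0827 um

1.0827


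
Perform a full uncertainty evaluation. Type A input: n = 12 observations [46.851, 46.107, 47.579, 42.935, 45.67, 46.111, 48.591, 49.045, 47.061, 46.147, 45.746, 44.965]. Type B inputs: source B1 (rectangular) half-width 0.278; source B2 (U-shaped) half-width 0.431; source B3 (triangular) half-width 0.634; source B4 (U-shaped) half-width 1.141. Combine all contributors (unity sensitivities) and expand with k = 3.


mean = (46.851 + 46.107 + 47.579 + 42.935 + 45.67 + 46.111 + 48.591 + 49.045 + 47.061 + 46.147 + 45.746 + 44.965) / 12 = 46.40066667
s = sqrt(sum((x - mean)^2)/(n-1)) = 1.6261027
u_A = s / sqrt(n) = 1.6261027 / sqrt(12) = 0.46941542
u_B1 = 0.278 / sqrt(3) = 0.16050337
u_B2 = 0.431 / sqrt(2) = 0.30476302
u_B3 = 0.634 / sqrt(6) = 0.25882942
u_B4 = 1.141 / sqrt(2) = 0.80680884
uc = sqrt(0.46941542^2 + 0.16050337^2 + 0.30476302^2 + 0.25882942^2 + 0.80680884^2) = 1.028069
U = k * uc = 3 * 1.028069
U = 3.0842

3.0842


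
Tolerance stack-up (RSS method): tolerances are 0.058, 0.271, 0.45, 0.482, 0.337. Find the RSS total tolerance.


RSS = sqrt(0.058^2 + 0.271^2 + 0.45^2 + 0.482^2 + 0.337^2)
= sqrt(0.625198)
= 0.7907

0.7907


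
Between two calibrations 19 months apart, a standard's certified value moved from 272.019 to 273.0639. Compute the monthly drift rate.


rate = (v2 - v1) / months
= (273.0639 - 272.019) / 19
= 1.0449 / 19
= 0.0550

0.0550


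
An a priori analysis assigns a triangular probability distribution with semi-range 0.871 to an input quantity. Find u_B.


u_B = half_width / sqrt(6)
u_B = 0.871 / 2.4494897
u_B = 0.3556

0.3556


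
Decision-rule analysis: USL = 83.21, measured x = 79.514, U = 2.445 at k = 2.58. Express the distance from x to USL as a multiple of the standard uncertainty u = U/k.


u = U / k = 2.445 / 2.58 = 0.94767442
margin = |USL - x| = |83.21 - 79.514| = 3.696
z = margin / u = 3.696 / 0.94767442
z = 3.9001

3.9001


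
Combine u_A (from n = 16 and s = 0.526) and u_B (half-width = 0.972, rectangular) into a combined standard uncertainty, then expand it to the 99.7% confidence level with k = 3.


u_A = s / sqrt(n) = 0.526 / sqrt(16) = 0.1315
u_B = half_width / sqrt(3) = 0.972 / sqrt(3) = 0.56118446
uc = sqrt(u_A^2 + u_B^2) = sqrt(0.1315^2 + 0.56118446^2) = 0.5763855
U = k * uc = 3 * 0.5763855
U = 1.7292

1.7292


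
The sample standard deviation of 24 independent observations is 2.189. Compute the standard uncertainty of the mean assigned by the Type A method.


u_A = s / sqrt(n)
u_A = 2.189 / sqrt(24)
u_A = 2.189 / 4.8989795
u_A = 0.4468

0.4468


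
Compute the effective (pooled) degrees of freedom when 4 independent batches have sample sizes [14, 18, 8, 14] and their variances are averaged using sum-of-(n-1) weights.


nu = sum_i (n_i - 1)
nu = ((14 - 1) + (18 - 1) + (8 - 1) + (14 - 1))
nu = 13 + 17 + 7 + 13
nu = 50

50


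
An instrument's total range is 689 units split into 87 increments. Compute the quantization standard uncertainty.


resolution = range / divisions
resolution = 689 / 87 = 7.9195402
u_res = resolution / (2*sqrt(3))
u_res = 7.9195402 / 3.4641016
u_res = 2.2862

2.2862
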